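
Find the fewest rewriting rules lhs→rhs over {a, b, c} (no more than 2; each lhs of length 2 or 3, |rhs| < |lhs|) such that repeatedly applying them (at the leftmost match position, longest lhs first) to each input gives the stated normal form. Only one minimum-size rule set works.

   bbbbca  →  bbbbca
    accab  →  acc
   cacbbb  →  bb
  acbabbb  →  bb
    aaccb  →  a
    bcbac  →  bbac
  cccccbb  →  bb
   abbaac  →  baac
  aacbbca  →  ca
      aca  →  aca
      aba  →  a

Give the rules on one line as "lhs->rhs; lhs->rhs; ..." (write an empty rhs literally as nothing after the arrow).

ab->; cb->b

  | bbbbca
  | accab => acc
  | cacbbb => cabbb => cbb => bb
  | acbabbb => ababbb => abbb => bb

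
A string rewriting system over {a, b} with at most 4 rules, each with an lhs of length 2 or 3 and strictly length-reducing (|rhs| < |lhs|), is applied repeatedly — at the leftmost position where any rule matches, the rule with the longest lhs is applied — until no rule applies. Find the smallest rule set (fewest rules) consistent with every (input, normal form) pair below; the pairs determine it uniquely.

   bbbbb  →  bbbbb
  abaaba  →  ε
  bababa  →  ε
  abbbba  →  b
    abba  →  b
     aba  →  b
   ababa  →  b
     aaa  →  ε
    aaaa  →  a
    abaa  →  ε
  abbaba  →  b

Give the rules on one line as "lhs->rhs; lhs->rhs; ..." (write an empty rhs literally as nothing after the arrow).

  | bbbbb
  | abaaba => aaaba => baba => ba => ε
  | bababa => baba => ba => ε
  | abbbba => abbba => abba => aba => aa => b

aa->b; ab->a; ba->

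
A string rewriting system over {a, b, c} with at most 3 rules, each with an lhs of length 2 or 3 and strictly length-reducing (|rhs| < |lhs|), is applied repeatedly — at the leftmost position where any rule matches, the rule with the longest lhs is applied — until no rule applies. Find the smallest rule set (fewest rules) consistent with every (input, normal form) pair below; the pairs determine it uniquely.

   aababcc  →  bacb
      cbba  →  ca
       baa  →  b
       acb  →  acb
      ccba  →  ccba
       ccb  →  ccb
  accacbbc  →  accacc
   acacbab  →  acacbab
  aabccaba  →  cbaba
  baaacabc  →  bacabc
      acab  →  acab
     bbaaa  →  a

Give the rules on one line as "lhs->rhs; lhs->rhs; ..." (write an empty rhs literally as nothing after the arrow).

aa->; bb->; bcc->cb

  | aababcc => babcc => bacb
  | cbba => ca
  | baa => b
  | acb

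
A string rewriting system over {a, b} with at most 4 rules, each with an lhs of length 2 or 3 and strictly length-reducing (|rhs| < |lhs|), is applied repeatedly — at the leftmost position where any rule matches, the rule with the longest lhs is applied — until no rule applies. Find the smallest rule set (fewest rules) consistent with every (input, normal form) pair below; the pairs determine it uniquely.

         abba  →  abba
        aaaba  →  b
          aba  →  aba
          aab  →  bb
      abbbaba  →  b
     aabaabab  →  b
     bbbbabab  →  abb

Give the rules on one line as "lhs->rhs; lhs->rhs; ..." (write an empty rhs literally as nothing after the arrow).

  | abba
  | aaaba => baba => aa => b
  | aba
  | aab => bb

aa->b; baa->b; bab->a; bbb->ab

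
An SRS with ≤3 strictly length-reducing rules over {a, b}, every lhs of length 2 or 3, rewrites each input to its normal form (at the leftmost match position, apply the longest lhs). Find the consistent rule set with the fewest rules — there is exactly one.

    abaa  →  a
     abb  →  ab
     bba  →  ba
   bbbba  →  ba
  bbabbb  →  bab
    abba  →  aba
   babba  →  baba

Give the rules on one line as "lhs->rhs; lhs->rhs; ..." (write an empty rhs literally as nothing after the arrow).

  | abaa => a
  | abb => ab
  | bba => ba
  | bbbba => bbba => bba => ba

baa->; bb->b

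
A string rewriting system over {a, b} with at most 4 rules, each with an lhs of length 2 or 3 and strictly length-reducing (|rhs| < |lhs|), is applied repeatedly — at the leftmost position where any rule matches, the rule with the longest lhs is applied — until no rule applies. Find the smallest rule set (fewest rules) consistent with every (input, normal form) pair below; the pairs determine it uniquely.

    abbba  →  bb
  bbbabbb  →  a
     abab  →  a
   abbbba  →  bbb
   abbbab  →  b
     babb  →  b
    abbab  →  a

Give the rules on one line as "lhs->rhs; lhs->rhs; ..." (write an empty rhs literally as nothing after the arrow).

  | abbba => bba => bb
  | bbbabbb => bbabb => bab => a
  | abab => bab => a
  | abbbba => bbba => bbb

ab->b; abb->b; ba->b; bab->a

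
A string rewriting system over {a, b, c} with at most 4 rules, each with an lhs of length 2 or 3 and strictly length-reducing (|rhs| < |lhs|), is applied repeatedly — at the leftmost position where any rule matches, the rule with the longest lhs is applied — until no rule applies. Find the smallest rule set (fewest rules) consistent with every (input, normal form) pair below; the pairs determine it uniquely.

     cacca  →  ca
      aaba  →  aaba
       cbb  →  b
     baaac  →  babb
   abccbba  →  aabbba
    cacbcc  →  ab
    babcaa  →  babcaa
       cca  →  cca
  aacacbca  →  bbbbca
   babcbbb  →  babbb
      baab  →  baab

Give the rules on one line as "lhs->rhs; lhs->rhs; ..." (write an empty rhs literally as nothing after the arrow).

  | cacca => cbca => ca
  | aaba
  | cbb => b
  | baaac => babb

aac->bb; ac->b; bcc->ab; cb->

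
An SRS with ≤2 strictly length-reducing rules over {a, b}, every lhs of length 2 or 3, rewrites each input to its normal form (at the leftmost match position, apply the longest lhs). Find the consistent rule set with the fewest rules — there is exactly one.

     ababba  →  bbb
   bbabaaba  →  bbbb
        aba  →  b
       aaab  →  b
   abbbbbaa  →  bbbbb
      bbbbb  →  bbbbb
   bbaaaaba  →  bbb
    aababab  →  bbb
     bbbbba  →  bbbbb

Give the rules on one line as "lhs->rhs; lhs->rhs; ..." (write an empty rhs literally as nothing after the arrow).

  | ababba => babba => bbba => bbb
  | bbabaaba => bbbaaba => bbbaba => bbbba => bbbb
  | aba => ba => b
  | aaab => aab => ab => b

ab->b; ba->b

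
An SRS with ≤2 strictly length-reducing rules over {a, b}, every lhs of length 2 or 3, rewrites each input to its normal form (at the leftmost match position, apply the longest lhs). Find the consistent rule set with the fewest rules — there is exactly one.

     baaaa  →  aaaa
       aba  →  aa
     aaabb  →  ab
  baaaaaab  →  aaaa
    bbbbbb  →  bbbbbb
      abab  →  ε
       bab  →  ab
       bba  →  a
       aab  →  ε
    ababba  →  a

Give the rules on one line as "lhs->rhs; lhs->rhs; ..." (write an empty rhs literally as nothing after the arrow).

aab->; ba->a

  | baaaa => aaaa
  | aba => aa
  | aaabb => ab
  | baaaaaab => aaaaaab => aaaa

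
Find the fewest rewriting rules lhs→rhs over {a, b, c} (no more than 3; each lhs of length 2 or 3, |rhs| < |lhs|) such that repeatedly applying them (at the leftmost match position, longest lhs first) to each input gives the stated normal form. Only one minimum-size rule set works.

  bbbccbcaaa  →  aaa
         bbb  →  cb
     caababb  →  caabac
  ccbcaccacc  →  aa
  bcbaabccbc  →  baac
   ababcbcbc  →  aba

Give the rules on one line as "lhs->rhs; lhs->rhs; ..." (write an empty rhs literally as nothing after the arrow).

  | bbbccbcaaa => cbccbcaaa => ccbcaaa => bcaaa => aaa
  | bbb => cb
  | caababb => caabac
  | ccbcaccacc => bcaccacc => accacc => aacc => aa

bb->c; bc->; cc->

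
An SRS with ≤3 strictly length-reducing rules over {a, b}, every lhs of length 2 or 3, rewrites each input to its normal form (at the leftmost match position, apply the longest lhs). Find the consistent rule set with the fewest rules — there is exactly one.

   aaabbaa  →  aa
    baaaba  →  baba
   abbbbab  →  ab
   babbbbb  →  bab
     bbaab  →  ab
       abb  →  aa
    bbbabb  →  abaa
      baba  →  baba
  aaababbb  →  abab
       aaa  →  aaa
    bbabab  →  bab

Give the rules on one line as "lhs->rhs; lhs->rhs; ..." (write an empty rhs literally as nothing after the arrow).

aab->ab; bb->a; bba->

  | aaabbaa => aabbaa => abbaa => aa
  | baaaba => baaba => baba
  | abbbbab => aabbab => abbab => ab
  | babbbbb => baabbb => babbb => baab => bab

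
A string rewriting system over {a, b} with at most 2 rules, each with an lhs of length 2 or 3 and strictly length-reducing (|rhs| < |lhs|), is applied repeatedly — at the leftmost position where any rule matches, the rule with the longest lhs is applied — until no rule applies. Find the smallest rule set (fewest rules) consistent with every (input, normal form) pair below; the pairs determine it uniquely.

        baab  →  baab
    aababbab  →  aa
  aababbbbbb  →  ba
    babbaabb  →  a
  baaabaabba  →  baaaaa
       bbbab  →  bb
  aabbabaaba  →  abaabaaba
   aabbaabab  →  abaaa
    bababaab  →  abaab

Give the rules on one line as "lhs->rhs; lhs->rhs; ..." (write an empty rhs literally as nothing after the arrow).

  | baab
  | aababbab => aabab => aa
  | aababbbbbb => aabbbbb => ababbb => abb => ba
  | babbaabb => baabb => baba => a

abb->ba; bab->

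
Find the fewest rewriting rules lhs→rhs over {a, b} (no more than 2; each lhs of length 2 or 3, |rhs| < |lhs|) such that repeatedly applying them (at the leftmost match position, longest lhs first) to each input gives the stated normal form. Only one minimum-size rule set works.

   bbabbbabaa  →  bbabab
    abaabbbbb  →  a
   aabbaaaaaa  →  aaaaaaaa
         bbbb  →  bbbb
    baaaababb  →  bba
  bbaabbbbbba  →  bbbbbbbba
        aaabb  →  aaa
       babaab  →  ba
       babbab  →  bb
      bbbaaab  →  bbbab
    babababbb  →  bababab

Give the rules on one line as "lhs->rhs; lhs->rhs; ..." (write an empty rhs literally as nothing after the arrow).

abb->a; baa->b

  | bbabbbabaa => bbababaa => bbabab
  | abaabbbbb => abbbbbb => abbbb => abb => a
  | aabbaaaaaa => aaaaaaaa
  | bbbb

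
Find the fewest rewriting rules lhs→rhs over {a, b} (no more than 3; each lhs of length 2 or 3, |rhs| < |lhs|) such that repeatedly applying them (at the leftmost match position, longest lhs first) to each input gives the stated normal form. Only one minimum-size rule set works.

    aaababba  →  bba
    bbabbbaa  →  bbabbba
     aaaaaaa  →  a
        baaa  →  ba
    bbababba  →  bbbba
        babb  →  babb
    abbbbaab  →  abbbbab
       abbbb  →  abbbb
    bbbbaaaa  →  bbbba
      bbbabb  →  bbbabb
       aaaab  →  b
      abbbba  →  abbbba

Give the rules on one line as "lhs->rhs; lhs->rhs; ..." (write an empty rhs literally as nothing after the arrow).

aa->; aba->; baa->ba

  | aaababba => ababba => bba
  | bbabbbaa => bbabbba
  | aaaaaaa => aaaaa => aaa => a
  | baaa => baa => ba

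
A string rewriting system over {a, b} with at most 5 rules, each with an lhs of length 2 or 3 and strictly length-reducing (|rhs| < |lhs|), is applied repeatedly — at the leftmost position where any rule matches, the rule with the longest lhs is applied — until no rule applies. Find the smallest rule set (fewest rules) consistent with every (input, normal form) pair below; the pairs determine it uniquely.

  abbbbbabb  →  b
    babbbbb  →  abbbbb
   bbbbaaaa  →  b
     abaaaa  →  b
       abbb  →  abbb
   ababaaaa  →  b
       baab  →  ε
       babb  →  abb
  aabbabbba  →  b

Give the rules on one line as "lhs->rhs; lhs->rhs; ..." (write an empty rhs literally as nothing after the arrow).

  | abbbbbabb => abbbbabb => abbbabb => abbabb => ababb => aabb => b
  | babbbbb => abbbbb
  | bbbbaaaa => bbbaaaa => bbaaaa => baaaa => aaaa => aaa => aa => b
  | abaaaa => aaaaa => aaaa => aaa => aa => b

aa->b; aaa->aa; aab->; ba->a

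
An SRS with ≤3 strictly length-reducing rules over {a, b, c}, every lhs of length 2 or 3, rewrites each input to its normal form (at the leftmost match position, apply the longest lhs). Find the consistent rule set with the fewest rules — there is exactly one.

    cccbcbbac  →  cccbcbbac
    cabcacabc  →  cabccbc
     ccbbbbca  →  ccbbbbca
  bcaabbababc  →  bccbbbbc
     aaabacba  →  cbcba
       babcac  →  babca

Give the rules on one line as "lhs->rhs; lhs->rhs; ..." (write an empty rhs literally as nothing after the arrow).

aa->c; aba->b; cac->ca

  | cccbcbbac
  | cabcacabc => cabcaabc => cabccbc
  | ccbbbbca
  | bcaabbababc => bccbbababc => bccbbbbc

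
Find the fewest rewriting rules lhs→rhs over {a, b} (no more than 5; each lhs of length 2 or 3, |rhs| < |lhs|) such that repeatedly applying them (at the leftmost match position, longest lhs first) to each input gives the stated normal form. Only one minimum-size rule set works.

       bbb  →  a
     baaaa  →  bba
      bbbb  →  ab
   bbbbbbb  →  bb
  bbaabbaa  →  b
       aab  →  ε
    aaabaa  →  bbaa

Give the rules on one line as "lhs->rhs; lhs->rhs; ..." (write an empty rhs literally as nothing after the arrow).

aaa->b; aab->; abb->; bbb->a

  | bbb => a
  | baaaa => bba
  | bbbb => ab
  | bbbbbbb => abbbb => bb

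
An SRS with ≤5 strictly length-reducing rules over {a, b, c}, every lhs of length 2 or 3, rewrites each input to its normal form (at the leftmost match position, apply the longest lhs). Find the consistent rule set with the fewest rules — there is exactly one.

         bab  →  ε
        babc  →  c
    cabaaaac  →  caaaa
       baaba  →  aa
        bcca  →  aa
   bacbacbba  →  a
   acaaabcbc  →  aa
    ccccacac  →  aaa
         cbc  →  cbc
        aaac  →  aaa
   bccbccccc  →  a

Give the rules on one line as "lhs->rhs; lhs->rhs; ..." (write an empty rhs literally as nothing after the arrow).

ab->; ac->a; ba->a; cc->a

  | bab => ab => ε
  | babc => abc => c
  | cabaaaac => caaaac => caaaa
  | baaba => aaba => aa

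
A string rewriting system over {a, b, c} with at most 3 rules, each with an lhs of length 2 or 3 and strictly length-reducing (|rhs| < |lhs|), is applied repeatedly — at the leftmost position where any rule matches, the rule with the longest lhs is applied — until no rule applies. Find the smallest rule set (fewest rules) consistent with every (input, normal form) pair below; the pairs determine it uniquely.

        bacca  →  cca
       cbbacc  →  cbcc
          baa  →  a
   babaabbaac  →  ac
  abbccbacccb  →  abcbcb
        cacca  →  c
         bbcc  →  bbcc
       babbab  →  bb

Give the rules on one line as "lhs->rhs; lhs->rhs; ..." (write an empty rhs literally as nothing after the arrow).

  | bacca => cca
  | cbbacc => cbcc
  | baa => a
  | babaabbaac => baabbaac => abbaac => abac => ac

acc->b; ba->; ccb->ac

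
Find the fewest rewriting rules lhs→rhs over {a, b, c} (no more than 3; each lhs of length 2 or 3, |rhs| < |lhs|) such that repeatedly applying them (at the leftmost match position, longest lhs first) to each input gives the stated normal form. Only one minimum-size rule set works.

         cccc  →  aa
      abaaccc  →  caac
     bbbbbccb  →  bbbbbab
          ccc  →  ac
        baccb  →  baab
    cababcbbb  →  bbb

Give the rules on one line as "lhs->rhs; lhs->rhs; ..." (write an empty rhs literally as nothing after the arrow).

aba->c; abc->; cc->a

  | cccc => acc => aa
  | abaaccc => caccc => caac
  | bbbbbccb => bbbbbab
  | ccc => ac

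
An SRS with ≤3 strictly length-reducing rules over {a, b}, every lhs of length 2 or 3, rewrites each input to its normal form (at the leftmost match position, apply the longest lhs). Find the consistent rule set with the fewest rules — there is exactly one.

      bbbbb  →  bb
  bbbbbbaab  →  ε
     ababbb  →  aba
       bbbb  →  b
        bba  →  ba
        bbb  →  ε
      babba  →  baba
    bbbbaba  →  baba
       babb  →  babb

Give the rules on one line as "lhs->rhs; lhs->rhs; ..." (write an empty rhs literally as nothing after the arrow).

aab->; bba->ba; bbb->

  | bbbbb => bb
  | bbbbbbaab => bbbaab => aab => ε
  | ababbb => aba
  | bbbb => b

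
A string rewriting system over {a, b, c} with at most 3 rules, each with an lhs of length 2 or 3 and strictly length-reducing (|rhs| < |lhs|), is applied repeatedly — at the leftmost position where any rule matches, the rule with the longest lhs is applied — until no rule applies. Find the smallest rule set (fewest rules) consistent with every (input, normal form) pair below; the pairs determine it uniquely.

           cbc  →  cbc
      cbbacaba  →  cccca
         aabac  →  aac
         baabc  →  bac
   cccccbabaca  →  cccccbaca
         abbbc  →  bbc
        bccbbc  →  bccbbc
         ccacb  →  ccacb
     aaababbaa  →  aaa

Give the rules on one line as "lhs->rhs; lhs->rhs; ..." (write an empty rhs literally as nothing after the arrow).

  | cbc
  | cbbacaba => ccccaba => cccca
  | aabac => aac
  | baabc => bac

ab->; bba->cc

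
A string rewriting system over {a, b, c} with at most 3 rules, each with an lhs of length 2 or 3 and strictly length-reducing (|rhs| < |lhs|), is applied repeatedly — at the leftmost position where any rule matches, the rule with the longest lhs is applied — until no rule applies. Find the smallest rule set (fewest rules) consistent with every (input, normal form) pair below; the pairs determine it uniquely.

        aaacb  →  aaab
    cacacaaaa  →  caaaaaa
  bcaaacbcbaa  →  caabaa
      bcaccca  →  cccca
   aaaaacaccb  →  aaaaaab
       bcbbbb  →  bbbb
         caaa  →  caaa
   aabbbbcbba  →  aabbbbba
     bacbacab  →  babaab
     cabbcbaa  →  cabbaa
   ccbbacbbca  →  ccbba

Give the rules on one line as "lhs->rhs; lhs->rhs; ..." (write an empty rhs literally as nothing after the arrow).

  | aaacb => aaab
  | cacacaaaa => caacaaaa => caaaaaa
  | bcaaacbcbaa => caacbcbaa => caabcbaa => caabaa
  | bcaccca => cccca

ac->a; bc->; bca->c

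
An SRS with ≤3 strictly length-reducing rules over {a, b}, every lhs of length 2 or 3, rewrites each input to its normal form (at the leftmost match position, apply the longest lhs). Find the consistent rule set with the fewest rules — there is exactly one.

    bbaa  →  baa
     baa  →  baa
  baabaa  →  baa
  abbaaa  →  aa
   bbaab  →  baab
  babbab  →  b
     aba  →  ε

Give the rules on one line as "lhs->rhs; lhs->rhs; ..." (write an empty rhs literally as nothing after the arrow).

  | bbaa => baa
  | baa
  | baabaa => baa
  | abbaaa => abaaa => aa

aba->; bb->b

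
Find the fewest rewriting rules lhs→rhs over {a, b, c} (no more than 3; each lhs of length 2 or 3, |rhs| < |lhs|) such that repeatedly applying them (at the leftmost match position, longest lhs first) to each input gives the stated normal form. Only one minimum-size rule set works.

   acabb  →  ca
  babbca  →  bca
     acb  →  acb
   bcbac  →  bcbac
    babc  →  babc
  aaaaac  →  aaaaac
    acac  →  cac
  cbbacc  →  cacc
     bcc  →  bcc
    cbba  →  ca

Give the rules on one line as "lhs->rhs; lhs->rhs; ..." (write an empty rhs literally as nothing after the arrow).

aca->ca; bb->

  | acabb => cabb => ca
  | babbca => baca => bca
  | acb
  | bcbac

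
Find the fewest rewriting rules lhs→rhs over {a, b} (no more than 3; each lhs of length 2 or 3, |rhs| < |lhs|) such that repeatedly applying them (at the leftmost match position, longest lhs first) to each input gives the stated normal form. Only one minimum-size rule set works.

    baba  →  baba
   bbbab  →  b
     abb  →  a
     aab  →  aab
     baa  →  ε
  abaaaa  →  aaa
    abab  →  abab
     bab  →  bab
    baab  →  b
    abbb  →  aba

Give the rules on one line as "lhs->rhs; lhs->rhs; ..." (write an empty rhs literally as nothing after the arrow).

baa->; bb->; bbb->ba

  | baba
  | bbbab => baab => b
  | abb => a
  | aab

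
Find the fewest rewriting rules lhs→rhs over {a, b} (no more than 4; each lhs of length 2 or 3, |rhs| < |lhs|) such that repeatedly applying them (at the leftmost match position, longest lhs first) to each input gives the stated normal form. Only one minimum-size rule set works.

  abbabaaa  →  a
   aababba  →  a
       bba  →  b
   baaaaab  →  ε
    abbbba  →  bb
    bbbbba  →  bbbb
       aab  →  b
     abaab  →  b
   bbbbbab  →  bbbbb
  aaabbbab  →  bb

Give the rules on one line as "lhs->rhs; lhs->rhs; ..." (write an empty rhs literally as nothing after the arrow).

  | abbabaaa => babaaa => abaaa => aaa => a
  | aababba => babba => abba => ba => a
  | bba => b
  | baaaaab => aaaaab => aaab => ab => ε

aa->; ab->; ba->a; bba->b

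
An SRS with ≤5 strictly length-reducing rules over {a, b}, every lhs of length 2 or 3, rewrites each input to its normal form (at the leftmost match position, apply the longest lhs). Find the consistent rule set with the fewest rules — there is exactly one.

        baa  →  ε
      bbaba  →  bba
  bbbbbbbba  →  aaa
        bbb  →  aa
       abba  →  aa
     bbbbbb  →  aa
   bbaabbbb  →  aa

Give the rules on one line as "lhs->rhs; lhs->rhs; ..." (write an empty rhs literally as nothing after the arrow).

  | baa => ε
  | bbaba => bba
  | bbbbbbbba => aabbbbba => aabbbba => aabbba => aabba => aaba => aaa
  | bbb => aa

ab->a; baa->; bab->b; bbb->aa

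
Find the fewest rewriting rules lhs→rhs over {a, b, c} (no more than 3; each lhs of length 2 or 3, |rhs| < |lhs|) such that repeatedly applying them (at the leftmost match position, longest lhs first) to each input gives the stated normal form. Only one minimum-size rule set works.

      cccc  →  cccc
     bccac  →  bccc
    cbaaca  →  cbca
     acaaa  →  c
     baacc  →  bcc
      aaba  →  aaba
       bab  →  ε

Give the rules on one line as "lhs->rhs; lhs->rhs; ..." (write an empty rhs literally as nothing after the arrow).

  | cccc
  | bccac => bccc
  | cbaaca => cbaca => cbca
  | acaaa => caaa => c

aaa->; ac->c; bab->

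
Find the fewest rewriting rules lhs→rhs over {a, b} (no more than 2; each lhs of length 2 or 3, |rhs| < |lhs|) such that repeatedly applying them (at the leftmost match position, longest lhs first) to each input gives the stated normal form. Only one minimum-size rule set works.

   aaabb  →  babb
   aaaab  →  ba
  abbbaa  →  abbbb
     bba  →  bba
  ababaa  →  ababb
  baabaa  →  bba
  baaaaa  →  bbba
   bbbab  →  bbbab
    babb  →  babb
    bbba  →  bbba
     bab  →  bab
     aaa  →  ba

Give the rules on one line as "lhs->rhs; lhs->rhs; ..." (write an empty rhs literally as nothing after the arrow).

aa->b; aab->a

  | aaabb => babb
  | aaaab => baab => ba
  | abbbaa => abbbb
  | bba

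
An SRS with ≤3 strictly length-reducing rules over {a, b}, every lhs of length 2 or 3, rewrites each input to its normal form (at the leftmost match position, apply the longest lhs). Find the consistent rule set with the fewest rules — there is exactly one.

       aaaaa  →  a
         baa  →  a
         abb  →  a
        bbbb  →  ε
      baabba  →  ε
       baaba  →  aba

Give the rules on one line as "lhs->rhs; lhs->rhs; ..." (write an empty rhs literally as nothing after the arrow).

aa->; baa->a; bb->

  | aaaaa => aaa => a
  | baa => a
  | abb => a
  | bbbb => bb => ε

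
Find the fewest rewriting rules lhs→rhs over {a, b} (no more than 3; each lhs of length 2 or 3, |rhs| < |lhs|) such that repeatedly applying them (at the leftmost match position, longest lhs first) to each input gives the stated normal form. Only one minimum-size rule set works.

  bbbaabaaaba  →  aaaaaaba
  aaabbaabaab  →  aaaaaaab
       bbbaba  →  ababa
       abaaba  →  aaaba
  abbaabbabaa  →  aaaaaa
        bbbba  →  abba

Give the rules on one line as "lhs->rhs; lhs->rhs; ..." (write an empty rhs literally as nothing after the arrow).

baa->aa; bbb->ab

  | bbbaabaaaba => abaabaaaba => aaabaaaba => aaaaaaba
  | aaabbaabaab => aaabaabaab => aaaaabaab => aaaaaaab
  | bbbaba => ababa
  | abaaba => aaaba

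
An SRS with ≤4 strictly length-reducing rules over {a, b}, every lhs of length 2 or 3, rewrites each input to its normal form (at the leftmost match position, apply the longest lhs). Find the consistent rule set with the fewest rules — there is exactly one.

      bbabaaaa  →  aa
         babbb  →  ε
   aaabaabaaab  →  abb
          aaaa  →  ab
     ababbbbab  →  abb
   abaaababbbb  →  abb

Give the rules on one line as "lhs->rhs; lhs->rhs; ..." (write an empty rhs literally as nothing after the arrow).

  | bbabaaaa => bbaaaa => baaa => aa
  | babbb => bbb => ε
  | aaabaabaaab => abbaabaaab => ababaaab => abbaaab => abaab => abab => abb
  | aaaa => aba => ab

aaa->ab; aba->ab; ba->; bbb->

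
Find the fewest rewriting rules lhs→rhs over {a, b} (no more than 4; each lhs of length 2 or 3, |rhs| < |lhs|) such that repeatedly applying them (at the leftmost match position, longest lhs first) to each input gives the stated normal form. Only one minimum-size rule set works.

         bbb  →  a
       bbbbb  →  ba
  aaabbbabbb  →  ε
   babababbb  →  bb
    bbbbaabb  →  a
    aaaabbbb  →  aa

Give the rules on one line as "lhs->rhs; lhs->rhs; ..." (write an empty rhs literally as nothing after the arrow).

ab->; abb->ba; bbb->a

  | bbb => a
  | bbbbb => abb => ba
  | aaabbbabbb => aabababbb => aababbb => aabbb => abab => ab => ε
  | babababbb => bababbb => babbb => bbab => bb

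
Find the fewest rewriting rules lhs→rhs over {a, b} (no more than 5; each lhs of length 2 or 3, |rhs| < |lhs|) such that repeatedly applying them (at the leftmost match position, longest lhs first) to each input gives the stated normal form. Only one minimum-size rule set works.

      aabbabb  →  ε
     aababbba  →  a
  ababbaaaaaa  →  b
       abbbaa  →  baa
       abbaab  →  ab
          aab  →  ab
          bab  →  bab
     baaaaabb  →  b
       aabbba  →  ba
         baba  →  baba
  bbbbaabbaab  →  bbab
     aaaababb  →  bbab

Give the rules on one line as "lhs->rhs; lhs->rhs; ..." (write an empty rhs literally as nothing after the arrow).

  | aabbabb => abbabb => abb => ε
  | aababbba => ababbba => abba => a
  | ababbaaaaaa => abaaaaaa => abbbaaa => baaa => bbb => b
  | abbbaa => baa

aaa->bb; aab->ab; abb->; bbb->b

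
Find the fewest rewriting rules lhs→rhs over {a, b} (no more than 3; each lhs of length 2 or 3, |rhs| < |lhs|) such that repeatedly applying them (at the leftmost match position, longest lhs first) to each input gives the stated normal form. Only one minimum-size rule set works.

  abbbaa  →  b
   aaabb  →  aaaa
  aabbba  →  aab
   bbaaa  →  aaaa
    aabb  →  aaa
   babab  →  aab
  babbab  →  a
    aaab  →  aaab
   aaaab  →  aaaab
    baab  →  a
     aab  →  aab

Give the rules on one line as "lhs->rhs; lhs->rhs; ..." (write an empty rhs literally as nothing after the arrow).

aba->b; ba->b; bb->a

  | abbbaa => aabaa => aba => b
  | aaabb => aaaa
  | aabbba => aaaba => aab
  | bbaaa => aaaa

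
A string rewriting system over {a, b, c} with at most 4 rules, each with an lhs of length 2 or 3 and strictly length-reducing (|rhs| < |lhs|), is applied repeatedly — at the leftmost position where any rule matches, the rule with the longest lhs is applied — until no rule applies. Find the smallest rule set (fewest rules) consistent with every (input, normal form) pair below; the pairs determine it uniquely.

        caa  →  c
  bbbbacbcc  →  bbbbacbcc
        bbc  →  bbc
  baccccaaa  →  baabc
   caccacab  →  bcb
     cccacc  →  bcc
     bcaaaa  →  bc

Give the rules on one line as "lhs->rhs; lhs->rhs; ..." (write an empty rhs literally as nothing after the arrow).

  | caa => ca => c
  | bbbbacbcc
  | bbc
  | baccccaaa => baabcaaa => baabcaa => baabca => baabc

aba->b; ca->c; ccc->ab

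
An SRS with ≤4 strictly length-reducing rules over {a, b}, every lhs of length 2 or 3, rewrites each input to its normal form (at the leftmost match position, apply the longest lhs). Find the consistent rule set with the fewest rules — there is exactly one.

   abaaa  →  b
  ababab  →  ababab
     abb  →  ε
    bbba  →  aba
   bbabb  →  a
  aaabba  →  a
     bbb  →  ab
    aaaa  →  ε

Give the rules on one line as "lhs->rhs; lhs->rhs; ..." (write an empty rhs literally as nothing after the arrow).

aa->; aaa->bb; bb->a

  | abaaa => abbb => aab => b
  | ababab
  | abb => aa => ε
  | bbba => aba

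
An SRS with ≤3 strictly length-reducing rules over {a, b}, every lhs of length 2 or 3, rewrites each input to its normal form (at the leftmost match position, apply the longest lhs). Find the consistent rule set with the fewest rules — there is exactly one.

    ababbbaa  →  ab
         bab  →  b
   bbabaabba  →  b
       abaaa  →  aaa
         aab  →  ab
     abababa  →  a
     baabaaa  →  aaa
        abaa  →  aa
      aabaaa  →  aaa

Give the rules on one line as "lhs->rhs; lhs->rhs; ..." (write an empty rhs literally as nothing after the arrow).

  | ababbbaa => abbbaa => abba => ab
  | bab => b
  | bbabaabba => bbaabba => babba => bba => b
  | abaaa => aaa

aab->ab; ba->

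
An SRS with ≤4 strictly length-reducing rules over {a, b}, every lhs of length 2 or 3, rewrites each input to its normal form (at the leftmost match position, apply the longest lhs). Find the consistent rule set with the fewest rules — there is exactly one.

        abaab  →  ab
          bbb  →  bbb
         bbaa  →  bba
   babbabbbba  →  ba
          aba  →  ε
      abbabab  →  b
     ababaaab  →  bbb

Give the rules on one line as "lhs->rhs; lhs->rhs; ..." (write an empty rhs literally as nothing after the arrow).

  | abaab => ab
  | bbb
  | bbaa => bba
  | babbabbbba => baabbbba => babbbba => babba => baa => ba

aa->a; aaa->b; aba->; abb->a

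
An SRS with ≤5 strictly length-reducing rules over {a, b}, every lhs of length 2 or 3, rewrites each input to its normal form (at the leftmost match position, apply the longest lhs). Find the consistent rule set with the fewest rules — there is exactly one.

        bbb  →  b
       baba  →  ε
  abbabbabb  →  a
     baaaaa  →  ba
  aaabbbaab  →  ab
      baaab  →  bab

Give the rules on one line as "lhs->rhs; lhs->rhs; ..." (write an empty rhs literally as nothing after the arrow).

aa->; aba->b; abb->ba; bb->

  | bbb => b
  | baba => bb => ε
  | abbabbabb => baabbabb => bbbabb => babb => bba => a
  | baaaaa => baaa => ba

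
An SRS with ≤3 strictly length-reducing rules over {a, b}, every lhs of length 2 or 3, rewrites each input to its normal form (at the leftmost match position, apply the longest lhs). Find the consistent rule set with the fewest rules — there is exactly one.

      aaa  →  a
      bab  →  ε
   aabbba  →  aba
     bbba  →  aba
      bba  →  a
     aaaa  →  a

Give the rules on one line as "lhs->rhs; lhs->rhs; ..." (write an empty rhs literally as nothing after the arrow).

  | aaa => aa => a
  | bab => ε
  | aabbba => abbba => aaba => aba
  | bbba => aba

aa->a; bab->; bb->a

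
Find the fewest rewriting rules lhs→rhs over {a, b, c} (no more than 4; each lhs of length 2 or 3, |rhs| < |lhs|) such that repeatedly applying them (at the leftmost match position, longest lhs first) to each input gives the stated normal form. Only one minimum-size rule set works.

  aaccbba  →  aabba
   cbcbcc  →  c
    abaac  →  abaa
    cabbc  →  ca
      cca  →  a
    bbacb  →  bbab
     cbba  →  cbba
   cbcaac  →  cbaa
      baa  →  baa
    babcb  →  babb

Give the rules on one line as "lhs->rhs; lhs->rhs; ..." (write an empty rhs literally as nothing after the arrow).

ac->a; bbc->c; bc->b; cc->

  | aaccbba => aacbba => aabba
  | cbcbcc => cbbcc => ccc => c
  | abaac => abaa
  | cabbc => cac => ca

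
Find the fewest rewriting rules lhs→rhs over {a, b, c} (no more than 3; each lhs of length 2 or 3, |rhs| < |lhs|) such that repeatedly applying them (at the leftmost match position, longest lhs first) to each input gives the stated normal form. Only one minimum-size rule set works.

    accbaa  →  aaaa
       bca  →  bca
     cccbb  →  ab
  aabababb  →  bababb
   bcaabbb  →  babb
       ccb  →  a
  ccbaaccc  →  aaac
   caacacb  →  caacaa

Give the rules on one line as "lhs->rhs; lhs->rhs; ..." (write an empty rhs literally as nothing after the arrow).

aab->b; cb->a; cc->c

  | accbaa => acbaa => aaaa
  | bca
  | cccbb => ccbb => cbb => ab
  | aabababb => bababb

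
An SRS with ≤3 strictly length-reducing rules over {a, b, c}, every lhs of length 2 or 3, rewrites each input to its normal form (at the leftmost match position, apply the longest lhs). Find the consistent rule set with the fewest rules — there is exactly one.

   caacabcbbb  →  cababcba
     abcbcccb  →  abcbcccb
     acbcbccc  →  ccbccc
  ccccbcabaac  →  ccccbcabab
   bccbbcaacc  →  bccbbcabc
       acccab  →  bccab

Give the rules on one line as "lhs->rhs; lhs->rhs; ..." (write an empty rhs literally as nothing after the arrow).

ac->b; acb->c; bbb->ba

  | caacabcbbb => cababcbbb => cababcba
  | abcbcccb
  | acbcbccc => ccbccc
  | ccccbcabaac => ccccbcabab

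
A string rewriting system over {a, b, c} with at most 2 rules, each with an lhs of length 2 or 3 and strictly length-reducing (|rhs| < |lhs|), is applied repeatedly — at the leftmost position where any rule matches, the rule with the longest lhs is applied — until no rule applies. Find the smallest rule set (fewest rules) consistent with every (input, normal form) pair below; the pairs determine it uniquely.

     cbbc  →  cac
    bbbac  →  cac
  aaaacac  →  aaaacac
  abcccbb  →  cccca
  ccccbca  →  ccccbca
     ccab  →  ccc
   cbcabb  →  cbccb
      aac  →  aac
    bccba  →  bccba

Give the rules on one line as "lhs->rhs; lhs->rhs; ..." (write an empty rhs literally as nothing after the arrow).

ab->c; bb->a

  | cbbc => cac
  | bbbac => abac => cac
  | aaaacac
  | abcccbb => ccccbb => cccca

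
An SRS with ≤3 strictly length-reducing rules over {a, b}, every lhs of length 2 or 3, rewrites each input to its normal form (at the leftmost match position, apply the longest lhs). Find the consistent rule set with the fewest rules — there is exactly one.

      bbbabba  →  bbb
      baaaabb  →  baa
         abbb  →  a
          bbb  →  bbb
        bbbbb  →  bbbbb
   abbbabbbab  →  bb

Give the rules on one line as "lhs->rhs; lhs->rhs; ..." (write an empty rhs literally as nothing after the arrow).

aaa->b; ab->a; bab->aa

  | bbbabba => bbaaba => bbaaa => bbb
  | baaaabb => bbabb => baab => baa
  | abbb => abb => ab => a
  | bbb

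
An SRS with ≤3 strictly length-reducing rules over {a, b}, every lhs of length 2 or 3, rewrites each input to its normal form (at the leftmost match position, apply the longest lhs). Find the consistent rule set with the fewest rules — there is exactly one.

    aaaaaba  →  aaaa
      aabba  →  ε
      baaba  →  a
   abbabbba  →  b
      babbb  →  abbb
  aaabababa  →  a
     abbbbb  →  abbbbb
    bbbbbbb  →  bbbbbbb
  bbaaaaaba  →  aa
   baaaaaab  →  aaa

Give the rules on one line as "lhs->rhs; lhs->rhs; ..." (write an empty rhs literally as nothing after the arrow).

  | aaaaaba => aaaa
  | aabba => ba => ε
  | baaba => aba => a
  | abbabbba => ababbba => aabbba => bba => b

aab->; ba->; bab->ab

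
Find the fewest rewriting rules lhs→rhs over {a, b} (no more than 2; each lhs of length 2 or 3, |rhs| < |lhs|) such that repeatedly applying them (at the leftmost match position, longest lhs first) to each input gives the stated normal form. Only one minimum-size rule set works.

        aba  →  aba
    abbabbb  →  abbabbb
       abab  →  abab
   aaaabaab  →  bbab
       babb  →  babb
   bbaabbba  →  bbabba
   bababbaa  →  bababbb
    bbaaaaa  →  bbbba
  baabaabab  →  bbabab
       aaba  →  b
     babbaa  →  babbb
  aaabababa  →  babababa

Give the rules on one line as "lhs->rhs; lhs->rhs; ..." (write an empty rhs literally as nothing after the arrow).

aa->b; aab->a

  | aba
  | abbabbb
  | abab
  | aaaabaab => baabaab => baaab => bbab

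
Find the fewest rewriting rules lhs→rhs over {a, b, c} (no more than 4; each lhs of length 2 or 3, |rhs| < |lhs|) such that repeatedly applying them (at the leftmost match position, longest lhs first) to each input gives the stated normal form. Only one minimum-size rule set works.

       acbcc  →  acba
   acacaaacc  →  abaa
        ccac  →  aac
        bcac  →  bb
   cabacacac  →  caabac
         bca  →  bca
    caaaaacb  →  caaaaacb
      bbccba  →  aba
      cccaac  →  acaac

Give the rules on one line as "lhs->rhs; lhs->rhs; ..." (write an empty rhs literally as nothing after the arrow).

  | acbcc => acba
  | acacaaacc => abaaacc => abaa
  | ccac => aac
  | bcac => bb

acc->; bab->ab; cac->b; cc->a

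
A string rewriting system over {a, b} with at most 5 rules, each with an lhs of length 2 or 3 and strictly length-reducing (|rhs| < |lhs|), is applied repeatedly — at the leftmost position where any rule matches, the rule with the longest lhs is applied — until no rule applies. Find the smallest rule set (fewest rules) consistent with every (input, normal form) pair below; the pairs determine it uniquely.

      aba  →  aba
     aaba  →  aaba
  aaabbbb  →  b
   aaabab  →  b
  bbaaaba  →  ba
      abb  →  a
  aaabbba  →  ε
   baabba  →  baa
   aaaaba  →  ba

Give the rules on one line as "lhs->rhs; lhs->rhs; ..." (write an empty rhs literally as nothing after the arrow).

aaa->b; bab->b; bb->; bba->bb

  | aba
  | aaba
  | aaabbbb => bbbbb => bbb => b
  | aaabab => bbab => bbb => b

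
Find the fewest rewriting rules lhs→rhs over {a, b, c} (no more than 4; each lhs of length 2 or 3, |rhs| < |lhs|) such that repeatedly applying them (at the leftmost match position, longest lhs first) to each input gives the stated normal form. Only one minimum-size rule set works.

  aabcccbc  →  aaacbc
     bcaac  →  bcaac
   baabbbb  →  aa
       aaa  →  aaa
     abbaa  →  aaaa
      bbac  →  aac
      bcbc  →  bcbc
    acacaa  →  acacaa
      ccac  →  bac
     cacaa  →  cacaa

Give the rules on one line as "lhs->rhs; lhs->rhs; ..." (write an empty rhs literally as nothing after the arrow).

  | aabcccbc => aabbcbc => aaacbc
  | bcaac
  | baabbbb => bbbb => abb => aa
  | aaa

baa->; bb->a; cc->b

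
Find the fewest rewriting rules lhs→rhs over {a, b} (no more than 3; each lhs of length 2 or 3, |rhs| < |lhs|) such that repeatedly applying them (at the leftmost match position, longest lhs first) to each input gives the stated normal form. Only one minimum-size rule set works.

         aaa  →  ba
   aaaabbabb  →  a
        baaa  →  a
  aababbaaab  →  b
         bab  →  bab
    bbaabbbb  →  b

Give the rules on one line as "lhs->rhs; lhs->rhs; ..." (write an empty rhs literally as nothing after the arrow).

aa->b; bb->

  | aaa => ba
  | aaaabbabb => baabbabb => bbbbabb => bbabb => abb => a
  | baaa => bba => a
  | aababbaaab => bbabbaaab => abbaaab => aaaab => baab => bbb => b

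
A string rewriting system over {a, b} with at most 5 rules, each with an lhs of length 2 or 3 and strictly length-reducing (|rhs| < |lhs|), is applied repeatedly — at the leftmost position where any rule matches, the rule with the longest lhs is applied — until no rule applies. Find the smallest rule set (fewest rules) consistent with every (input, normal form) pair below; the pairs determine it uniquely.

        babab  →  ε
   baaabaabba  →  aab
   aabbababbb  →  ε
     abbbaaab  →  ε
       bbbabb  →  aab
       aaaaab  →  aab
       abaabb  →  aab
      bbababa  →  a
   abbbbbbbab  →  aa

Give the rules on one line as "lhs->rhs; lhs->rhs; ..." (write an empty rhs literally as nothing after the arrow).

aaa->; aba->ab; baa->; bb->a

  | babab => babb => baa => ε
  | baaabaabba => abaabba => ababba => abbba => aaba => aab
  | aabbababbb => aaaababbb => ababbb => abbbb => aabb => aaa => ε
  | abbbaaab => aabaaab => aabaab => aabab => aabb => aaa => ε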